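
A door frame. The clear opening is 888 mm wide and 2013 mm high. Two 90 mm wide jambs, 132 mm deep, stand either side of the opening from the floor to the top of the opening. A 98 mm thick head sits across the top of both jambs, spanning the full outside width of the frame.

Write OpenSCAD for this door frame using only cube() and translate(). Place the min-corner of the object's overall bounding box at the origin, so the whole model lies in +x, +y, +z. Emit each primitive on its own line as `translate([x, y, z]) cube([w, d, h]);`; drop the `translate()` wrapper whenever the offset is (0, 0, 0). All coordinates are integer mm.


cube([90, 132, 2013]);
translate([978, 0, 0]) cube([90, 132, 2013]);
translate([0, 0, 2013]) cube([1068, 132, 98]);


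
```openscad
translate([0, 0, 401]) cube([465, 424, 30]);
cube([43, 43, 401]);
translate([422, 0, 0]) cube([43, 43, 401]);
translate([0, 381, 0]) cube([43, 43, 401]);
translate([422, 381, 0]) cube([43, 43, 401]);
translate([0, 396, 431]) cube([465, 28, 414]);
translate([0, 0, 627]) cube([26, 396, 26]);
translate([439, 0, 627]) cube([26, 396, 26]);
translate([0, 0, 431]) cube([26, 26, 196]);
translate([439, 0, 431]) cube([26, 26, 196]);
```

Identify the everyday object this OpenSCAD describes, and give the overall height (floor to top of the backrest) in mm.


A chair. The overall height is 845 mm.

A slab on four corner posts with a tall panel at the back — a chair. The seat slab sits at z = 401 with thickness 30, and the 414 mm backrest starts at the seat top, so the overall height is 401 + 30 + 414 = 845 mm.


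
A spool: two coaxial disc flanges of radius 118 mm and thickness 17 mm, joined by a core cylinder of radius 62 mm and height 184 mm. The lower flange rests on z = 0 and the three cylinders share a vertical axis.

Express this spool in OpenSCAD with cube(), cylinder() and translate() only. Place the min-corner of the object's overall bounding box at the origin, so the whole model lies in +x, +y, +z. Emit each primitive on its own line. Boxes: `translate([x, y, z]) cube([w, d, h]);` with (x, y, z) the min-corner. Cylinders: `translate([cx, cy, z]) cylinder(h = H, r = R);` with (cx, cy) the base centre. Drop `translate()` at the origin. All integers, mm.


translate([118, 118, 0]) cylinder(h = 17, r = 118);
translate([118, 118, 17]) cylinder(h = 184, r = 62);
translate([118, 118, 201]) cylinder(h = 17, r = 118);


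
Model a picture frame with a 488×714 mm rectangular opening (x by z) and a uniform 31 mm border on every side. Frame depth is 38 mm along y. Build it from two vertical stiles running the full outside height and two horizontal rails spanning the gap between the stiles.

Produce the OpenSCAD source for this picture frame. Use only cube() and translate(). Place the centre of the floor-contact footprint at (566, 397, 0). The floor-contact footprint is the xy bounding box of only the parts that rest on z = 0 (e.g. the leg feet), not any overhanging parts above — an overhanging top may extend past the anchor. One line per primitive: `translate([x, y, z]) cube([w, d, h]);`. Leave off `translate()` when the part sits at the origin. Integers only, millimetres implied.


translate([291, 378, 0]) cube([31, 38, 776]);
translate([810, 378, 0]) cube([31, 38, 776]);
translate([322, 378, 0]) cube([488, 38, 31]);
translate([322, 378, 745]) cube([488, 38, 31]);


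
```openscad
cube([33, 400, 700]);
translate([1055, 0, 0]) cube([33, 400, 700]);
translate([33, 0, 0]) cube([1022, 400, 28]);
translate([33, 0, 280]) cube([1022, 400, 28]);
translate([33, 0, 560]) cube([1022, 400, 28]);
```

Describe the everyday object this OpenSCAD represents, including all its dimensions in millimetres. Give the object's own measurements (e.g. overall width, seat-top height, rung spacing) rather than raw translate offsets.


An open bookshelf. Two side panels, each 33 mm thick, 400 mm deep and 700 mm tall, stand 1088 mm apart (outside-to-outside). Between them sit 3 shelves, each 28 mm thick and 400 mm deep, spanning the full gap between the sides. The bottom shelf rests on the floor (its underside at z = 0) and the clear gap between one shelf's top and the next shelf's underside is 252 mm.


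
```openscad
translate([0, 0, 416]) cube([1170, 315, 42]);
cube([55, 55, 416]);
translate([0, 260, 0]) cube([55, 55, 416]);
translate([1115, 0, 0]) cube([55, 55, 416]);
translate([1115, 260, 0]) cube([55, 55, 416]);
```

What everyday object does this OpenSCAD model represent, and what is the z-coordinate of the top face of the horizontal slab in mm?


A bench. The seat-top height is 458 mm.

A long slab on four corner posts — a bench. The slab sits at z = 416 with thickness 42, so the top is 416 + 42 = 458 mm.


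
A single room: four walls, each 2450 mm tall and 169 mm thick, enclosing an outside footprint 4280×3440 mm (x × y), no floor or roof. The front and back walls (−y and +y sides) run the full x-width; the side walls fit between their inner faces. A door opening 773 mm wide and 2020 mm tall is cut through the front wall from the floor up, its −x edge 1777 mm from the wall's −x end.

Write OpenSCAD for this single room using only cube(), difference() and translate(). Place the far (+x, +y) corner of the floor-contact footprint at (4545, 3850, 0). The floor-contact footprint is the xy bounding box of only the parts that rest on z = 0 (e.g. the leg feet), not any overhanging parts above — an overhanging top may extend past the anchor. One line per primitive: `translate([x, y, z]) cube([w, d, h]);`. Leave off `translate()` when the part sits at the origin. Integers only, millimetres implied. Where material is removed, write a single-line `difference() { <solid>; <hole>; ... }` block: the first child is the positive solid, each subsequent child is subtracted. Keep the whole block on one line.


difference() { translate([265, 410, 0]) cube([4280, 169, 2450]); translate([2042, 410, 0]) cube([773, 169, 2020]); }
translate([265, 3681, 0]) cube([4280, 169, 2450]);
translate([265, 579, 0]) cube([169, 3102, 2450]);
translate([4376, 579, 0]) cube([169, 3102, 2450]);


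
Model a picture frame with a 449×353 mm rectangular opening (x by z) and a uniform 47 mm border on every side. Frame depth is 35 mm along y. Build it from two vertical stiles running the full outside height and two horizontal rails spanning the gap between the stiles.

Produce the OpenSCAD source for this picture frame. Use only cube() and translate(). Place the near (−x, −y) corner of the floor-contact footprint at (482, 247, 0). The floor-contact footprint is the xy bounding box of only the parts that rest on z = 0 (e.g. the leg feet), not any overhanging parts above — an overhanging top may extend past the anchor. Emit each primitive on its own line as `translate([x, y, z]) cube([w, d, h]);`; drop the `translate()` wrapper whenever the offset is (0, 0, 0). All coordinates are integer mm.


translate([482, 247, 0]) cube([47, 35, 447]);
translate([978, 247, 0]) cube([47, 35, 447]);
translate([529, 247, 0]) cube([449, 35, 47]);
translate([529, 247, 400]) cube([449, 35, 47]);


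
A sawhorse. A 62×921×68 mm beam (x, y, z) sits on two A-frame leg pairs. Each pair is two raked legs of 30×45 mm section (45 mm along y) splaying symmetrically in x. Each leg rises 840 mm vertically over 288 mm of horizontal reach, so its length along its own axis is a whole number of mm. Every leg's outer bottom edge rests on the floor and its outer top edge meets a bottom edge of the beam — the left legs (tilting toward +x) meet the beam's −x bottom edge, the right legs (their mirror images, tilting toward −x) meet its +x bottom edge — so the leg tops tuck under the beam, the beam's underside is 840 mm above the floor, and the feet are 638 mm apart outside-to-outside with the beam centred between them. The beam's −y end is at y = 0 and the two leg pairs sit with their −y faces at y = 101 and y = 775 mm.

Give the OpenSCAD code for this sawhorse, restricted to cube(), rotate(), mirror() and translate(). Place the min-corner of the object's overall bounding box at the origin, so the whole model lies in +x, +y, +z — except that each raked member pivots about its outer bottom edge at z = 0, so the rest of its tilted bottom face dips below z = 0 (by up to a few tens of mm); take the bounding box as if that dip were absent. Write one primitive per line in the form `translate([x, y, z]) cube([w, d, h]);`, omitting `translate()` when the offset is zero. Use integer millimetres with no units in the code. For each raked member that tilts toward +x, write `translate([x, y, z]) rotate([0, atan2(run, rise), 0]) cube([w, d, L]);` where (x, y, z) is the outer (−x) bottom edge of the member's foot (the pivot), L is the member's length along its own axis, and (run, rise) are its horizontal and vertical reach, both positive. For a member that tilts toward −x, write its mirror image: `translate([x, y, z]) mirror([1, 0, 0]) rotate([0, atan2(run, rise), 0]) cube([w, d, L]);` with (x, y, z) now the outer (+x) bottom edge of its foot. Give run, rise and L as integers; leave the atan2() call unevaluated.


// leg length = √(288² + 840²) = 888
// right-leg outer foot x = 2·288 + 62 = 638
// beam min-corner = (288, 0, 840)
translate([288, 0, 840]) cube([62, 921, 68]);
translate([0, 101, 0]) rotate([0, atan2(288, 840), 0]) cube([30, 45, 888]);
translate([638, 101, 0]) mirror([1, 0, 0]) rotate([0, atan2(288, 840), 0]) cube([30, 45, 888]);
translate([0, 775, 0]) rotate([0, atan2(288, 840), 0]) cube([30, 45, 888]);
translate([638, 775, 0]) mirror([1, 0, 0]) rotate([0, atan2(288, 840), 0]) cube([30, 45, 888]);


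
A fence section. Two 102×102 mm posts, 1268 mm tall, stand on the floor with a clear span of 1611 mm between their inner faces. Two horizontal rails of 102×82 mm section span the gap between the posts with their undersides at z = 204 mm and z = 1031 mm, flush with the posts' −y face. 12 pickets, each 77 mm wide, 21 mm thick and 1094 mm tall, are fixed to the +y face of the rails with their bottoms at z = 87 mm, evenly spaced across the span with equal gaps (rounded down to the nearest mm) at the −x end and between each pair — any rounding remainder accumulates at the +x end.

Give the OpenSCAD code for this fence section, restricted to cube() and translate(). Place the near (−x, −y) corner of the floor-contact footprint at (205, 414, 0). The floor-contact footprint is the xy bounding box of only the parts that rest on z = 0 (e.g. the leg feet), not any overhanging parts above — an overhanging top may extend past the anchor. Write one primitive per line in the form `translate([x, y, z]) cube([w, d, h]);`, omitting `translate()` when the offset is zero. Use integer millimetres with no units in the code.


translate([205, 414, 0]) cube([102, 102, 1268]);
translate([1918, 414, 0]) cube([102, 102, 1268]);
translate([307, 414, 204]) cube([1611, 102, 82]);
translate([307, 414, 1031]) cube([1611, 102, 82]);
translate([359, 516, 87]) cube([77, 21, 1094]);
translate([488, 516, 87]) cube([77, 21, 1094]);
translate([617, 516, 87]) cube([77, 21, 1094]);
translate([746, 516, 87]) cube([77, 21, 1094]);
translate([875, 516, 87]) cube([77, 21, 1094]);
translate([1004, 516, 87]) cube([77, 21, 1094]);
translate([1133, 516, 87]) cube([77, 21, 1094]);
translate([1262, 516, 87]) cube([77, 21, 1094]);
translate([1391, 516, 87]) cube([77, 21, 1094]);
translate([1520, 516, 87]) cube([77, 21, 1094]);
translate([1649, 516, 87]) cube([77, 21, 1094]);
translate([1778, 516, 87]) cube([77, 21, 1094]);


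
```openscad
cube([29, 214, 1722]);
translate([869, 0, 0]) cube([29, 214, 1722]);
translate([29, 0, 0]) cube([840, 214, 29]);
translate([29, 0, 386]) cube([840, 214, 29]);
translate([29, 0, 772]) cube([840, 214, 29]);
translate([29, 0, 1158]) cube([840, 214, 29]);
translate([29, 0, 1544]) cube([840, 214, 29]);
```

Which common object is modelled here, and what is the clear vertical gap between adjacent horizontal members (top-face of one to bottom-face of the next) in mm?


A bookshelf. The clear shelf gap is 357 mm.

Two tall side panels with 5 horizontal boards between them — a bookshelf. The first two shelf undersides are at z = 0 and z = 386; with shelf thickness 29, the clear gap is 386 − 0 − 29 = 357 mm.


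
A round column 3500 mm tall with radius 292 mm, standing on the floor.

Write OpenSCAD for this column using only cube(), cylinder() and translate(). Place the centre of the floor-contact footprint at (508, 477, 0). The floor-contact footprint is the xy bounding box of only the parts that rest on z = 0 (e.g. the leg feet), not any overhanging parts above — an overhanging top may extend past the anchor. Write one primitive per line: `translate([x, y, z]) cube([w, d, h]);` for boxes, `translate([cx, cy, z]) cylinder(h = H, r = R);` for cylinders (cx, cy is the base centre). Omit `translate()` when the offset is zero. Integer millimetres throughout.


translate([508, 477, 0]) cylinder(h = 3500, r = 292);


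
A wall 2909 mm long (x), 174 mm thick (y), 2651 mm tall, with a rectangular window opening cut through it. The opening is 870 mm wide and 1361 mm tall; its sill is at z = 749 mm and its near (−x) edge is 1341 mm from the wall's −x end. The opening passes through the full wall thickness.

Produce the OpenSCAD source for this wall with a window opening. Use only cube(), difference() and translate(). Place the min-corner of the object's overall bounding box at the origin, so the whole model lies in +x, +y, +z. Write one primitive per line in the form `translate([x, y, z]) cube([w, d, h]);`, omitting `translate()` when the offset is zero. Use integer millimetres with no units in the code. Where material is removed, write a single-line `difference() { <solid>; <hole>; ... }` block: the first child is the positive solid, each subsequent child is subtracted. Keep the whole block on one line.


difference() { cube([2909, 174, 2651]); translate([1341, 0, 749]) cube([870, 174, 1361]); }


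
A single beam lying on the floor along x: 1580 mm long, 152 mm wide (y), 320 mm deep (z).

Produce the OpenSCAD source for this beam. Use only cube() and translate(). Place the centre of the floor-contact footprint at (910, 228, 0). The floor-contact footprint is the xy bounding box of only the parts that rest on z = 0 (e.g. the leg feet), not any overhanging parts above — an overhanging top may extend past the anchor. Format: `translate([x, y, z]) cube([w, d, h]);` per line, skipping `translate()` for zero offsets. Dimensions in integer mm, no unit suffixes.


translate([120, 152, 0]) cube([1580, 152, 320]);


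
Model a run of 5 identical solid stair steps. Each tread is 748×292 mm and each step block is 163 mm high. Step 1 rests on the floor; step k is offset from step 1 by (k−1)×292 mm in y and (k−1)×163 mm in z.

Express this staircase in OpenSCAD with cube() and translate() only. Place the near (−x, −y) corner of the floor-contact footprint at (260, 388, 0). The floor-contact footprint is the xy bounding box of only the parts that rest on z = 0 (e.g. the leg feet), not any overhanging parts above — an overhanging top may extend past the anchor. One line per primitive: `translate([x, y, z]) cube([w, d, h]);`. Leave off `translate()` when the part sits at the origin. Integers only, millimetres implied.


translate([260, 388, 0]) cube([748, 292, 163]);
translate([260, 680, 163]) cube([748, 292, 163]);
translate([260, 972, 326]) cube([748, 292, 163]);
translate([260, 1264, 489]) cube([748, 292, 163]);
translate([260, 1556, 652]) cube([748, 292, 163]);


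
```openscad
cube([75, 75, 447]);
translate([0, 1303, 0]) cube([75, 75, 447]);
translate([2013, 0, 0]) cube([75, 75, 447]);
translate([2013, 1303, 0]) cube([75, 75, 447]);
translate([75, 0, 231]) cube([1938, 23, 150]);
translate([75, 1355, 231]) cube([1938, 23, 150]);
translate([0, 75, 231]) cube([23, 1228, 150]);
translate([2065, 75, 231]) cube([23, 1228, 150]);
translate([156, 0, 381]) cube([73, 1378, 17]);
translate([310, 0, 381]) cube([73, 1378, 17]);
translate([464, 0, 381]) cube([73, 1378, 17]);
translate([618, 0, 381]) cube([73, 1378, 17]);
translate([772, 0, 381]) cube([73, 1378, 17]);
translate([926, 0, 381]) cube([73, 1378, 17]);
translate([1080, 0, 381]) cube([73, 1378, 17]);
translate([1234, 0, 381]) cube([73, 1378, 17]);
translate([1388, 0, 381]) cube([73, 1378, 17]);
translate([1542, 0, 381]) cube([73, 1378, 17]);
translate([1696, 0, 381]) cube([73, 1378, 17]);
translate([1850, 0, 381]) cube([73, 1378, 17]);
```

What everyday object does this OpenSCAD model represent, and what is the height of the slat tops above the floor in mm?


A bed frame. The slat-top height is 398 mm.

Four posts, four rails, and a row of slats — a bed frame. Slats sit on the rails at z = 231 + 150 = 381; with slat thickness 17, the top is 398 mm.


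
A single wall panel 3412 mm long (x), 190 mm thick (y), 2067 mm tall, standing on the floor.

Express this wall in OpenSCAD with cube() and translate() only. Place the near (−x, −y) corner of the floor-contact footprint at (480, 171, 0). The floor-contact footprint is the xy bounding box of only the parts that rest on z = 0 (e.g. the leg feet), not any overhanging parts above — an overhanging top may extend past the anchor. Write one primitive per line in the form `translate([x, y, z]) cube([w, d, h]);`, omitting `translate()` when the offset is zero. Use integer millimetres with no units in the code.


translate([480, 171, 0]) cube([3412, 190, 2067]);


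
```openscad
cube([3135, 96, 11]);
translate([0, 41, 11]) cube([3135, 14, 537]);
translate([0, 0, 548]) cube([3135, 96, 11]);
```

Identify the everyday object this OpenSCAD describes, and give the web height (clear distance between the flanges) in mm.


An I-beam. The web height is 537 mm.

Two wide flanges with a thin centred web — an I-beam. Overall 559 mm minus two 11 mm flanges gives a web of 559 − 2·11 = 537 mm.


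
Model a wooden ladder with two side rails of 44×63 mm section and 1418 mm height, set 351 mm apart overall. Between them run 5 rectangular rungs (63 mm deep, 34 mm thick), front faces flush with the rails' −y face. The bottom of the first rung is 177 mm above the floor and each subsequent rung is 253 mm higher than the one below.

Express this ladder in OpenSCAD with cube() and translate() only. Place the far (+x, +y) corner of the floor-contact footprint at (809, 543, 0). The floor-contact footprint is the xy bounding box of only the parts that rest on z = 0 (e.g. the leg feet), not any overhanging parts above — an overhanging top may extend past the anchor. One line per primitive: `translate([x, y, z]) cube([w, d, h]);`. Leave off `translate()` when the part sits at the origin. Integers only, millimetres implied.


// rung span = 351 - 2*44 = 263
// rung[k] z = 177 + k*253
translate([458, 480, 0]) cube([44, 63, 1418]);
translate([765, 480, 0]) cube([44, 63, 1418]);
translate([502, 480, 177]) cube([263, 63, 34]);
translate([502, 480, 430]) cube([263, 63, 34]);
translate([502, 480, 683]) cube([263, 63, 34]);
translate([502, 480, 936]) cube([263, 63, 34]);
translate([502, 480, 1189]) cube([263, 63, 34]);


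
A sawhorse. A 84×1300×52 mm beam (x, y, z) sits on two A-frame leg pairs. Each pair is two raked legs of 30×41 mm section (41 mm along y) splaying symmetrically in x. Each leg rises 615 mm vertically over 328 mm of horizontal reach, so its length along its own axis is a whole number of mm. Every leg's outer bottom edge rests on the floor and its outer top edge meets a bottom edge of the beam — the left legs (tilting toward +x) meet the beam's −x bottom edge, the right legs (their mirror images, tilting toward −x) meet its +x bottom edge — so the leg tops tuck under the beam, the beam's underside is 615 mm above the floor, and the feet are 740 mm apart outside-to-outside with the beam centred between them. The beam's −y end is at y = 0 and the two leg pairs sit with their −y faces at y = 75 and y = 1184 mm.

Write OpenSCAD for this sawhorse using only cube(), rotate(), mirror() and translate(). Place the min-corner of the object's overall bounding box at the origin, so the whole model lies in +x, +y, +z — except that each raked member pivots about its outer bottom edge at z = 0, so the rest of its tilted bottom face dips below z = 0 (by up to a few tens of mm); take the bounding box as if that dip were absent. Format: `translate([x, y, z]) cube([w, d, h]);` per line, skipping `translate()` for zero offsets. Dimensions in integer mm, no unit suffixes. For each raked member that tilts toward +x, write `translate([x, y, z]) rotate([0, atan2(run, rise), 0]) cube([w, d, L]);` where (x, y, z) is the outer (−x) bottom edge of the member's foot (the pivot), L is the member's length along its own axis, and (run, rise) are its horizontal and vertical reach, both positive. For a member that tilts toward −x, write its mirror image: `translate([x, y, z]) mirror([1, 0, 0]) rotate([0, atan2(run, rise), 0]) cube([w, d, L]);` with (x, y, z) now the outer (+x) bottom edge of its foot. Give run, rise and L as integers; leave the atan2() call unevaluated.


translate([328, 0, 615]) cube([84, 1300, 52]);
translate([0, 75, 0]) rotate([0, atan2(328, 615), 0]) cube([30, 41, 697]);
translate([740, 75, 0]) mirror([1, 0, 0]) rotate([0, atan2(328, 615), 0]) cube([30, 41, 697]);
translate([0, 1184, 0]) rotate([0, atan2(328, 615), 0]) cube([30, 41, 697]);
translate([740, 1184, 0]) mirror([1, 0, 0]) rotate([0, atan2(328, 615), 0]) cube([30, 41, 697]);


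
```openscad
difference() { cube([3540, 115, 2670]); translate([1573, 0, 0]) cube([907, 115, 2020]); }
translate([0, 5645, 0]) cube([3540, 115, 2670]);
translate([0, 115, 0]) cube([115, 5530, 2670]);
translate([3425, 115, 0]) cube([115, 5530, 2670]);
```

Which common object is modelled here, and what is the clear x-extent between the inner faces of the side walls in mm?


A single room. The interior width is 3310 mm.

Four walls enclosing a rectangle with a door in the front wall — a room. Outside width 3540 minus two 115 mm walls gives 3310 mm.


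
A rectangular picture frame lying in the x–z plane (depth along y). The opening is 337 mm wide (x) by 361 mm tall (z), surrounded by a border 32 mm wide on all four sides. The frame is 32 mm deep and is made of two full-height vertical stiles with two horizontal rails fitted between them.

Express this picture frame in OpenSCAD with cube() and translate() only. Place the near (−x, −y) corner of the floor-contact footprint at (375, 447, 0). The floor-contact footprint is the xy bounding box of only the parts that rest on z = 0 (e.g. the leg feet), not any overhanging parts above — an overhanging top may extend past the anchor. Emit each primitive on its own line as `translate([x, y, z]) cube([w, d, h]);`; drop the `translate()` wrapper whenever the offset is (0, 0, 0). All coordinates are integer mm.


translate([375, 447, 0]) cube([32, 32, 425]);
translate([744, 447, 0]) cube([32, 32, 425]);
translate([407, 447, 0]) cube([337, 32, 32]);
translate([407, 447, 393]) cube([337, 32, 32]);


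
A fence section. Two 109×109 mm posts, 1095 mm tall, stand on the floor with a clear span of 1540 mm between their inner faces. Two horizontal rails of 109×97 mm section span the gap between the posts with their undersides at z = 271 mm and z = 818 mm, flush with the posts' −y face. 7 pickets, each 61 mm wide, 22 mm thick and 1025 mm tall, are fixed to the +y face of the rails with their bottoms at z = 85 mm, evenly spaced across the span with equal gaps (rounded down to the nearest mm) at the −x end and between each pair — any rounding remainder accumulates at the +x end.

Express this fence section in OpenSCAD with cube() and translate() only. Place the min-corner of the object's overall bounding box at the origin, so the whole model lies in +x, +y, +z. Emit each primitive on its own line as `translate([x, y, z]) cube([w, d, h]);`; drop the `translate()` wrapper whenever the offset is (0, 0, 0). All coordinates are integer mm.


cube([109, 109, 1095]);
translate([1649, 0, 0]) cube([109, 109, 1095]);
translate([109, 0, 271]) cube([1540, 109, 97]);
translate([109, 0, 818]) cube([1540, 109, 97]);
translate([248, 109, 85]) cube([61, 22, 1025]);
translate([448, 109, 85]) cube([61, 22, 1025]);
translate([648, 109, 85]) cube([61, 22, 1025]);
translate([848, 109, 85]) cube([61, 22, 1025]);
translate([1048, 109, 85]) cube([61, 22, 1025]);
translate([1248, 109, 85]) cube([61, 22, 1025]);
translate([1448, 109, 85]) cube([61, 22, 1025]);


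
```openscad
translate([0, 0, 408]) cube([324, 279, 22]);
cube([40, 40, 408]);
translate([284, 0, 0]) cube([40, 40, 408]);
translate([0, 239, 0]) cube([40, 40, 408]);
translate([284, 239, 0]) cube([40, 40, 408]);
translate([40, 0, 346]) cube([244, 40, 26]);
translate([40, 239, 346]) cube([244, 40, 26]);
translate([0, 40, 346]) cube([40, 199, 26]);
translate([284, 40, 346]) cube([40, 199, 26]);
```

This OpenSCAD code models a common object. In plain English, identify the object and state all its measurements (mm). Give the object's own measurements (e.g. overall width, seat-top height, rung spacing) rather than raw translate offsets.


A four-legged stool. The seat is a 324×279×22 mm slab whose top surface is at z = 430 mm; four square legs, each 40×40 mm in cross-section, run from the floor (z = 0) to the underside of the seat, each flush with a corner of the seat. Four stretchers, 40 mm wide and 26 mm tall, connect adjacent legs with their undersides at z = 346 mm, each running between the inner faces of the legs it joins and aligned with the legs' outer faces on the other axis.


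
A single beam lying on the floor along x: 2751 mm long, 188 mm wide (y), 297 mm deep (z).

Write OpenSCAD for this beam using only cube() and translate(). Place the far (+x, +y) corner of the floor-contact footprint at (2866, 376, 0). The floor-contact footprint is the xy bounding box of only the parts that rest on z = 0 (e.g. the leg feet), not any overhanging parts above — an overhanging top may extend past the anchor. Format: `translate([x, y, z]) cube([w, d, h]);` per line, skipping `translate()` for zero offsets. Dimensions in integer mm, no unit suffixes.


translate([115, 188, 0]) cube([2751, 188, 297]);


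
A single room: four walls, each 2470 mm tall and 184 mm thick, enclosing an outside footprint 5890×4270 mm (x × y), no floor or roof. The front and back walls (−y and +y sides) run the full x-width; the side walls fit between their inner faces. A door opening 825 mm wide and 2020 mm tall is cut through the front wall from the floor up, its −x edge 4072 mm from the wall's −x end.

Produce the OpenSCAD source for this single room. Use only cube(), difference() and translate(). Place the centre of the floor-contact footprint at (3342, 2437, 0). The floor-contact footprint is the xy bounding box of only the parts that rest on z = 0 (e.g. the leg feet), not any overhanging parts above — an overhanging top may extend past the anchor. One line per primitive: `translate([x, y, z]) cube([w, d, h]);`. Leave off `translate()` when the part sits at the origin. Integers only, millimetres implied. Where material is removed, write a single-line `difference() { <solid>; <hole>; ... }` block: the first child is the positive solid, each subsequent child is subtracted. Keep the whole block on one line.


difference() { translate([397, 302, 0]) cube([5890, 184, 2470]); translate([4469, 302, 0]) cube([825, 184, 2020]); }
translate([397, 4388, 0]) cube([5890, 184, 2470]);
translate([397, 486, 0]) cube([184, 3902, 2470]);
translate([6103, 486, 0]) cube([184, 3902, 2470]);


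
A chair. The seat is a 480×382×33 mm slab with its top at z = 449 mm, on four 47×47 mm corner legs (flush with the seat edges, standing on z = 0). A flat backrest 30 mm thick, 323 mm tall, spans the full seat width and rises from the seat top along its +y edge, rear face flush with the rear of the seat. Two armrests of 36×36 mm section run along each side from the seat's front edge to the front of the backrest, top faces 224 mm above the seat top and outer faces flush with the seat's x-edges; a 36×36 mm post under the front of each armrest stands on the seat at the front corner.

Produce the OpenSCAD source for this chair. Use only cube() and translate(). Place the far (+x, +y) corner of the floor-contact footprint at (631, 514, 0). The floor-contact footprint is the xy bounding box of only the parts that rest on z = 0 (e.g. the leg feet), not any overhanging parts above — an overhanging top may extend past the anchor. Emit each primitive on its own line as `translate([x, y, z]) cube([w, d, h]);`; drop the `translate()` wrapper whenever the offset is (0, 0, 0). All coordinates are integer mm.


translate([151, 132, 416]) cube([480, 382, 33]);
translate([151, 132, 0]) cube([47, 47, 416]);
translate([584, 132, 0]) cube([47, 47, 416]);
translate([151, 467, 0]) cube([47, 47, 416]);
translate([584, 467, 0]) cube([47, 47, 416]);
translate([151, 484, 449]) cube([480, 30, 323]);
translate([151, 132, 637]) cube([36, 352, 36]);
translate([595, 132, 637]) cube([36, 352, 36]);
translate([151, 132, 449]) cube([36, 36, 188]);
translate([595, 132, 449]) cube([36, 36, 188]);


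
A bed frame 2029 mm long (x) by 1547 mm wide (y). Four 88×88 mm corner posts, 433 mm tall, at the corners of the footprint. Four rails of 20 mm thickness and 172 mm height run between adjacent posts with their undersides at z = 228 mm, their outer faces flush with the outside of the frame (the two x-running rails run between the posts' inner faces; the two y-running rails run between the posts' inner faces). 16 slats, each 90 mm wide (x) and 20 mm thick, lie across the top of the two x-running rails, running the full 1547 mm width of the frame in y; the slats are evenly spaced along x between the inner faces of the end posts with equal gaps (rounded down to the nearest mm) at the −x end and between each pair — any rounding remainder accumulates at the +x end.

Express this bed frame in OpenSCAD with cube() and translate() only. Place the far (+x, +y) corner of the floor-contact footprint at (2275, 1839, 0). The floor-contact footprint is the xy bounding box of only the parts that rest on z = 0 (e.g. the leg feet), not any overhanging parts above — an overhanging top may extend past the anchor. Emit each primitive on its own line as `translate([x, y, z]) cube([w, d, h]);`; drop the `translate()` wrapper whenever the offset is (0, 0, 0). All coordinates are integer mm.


// slat z = rail_z + rail_h = 228 + 172 = 400
// slat gap = ⌊(1853 − 16·90) / 17⌋ = 24
translate([246, 292, 0]) cube([88, 88, 433]);
translate([246, 1751, 0]) cube([88, 88, 433]);
translate([2187, 292, 0]) cube([88, 88, 433]);
translate([2187, 1751, 0]) cube([88, 88, 433]);
translate([334, 292, 228]) cube([1853, 20, 172]);
translate([334, 1819, 228]) cube([1853, 20, 172]);
translate([246, 380, 228]) cube([20, 1371, 172]);
translate([2255, 380, 228]) cube([20, 1371, 172]);
translate([358, 292, 400]) cube([90, 1547, 20]);
translate([472, 292, 400]) cube([90, 1547, 20]);
translate([586, 292, 400]) cube([90, 1547, 20]);
translate([700, 292, 400]) cube([90, 1547, 20]);
translate([814, 292, 400]) cube([90, 1547, 20]);
translate([928, 292, 400]) cube([90, 1547, 20]);
translate([1042, 292, 400]) cube([90, 1547, 20]);
translate([1156, 292, 400]) cube([90, 1547, 20]);
translate([1270, 292, 400]) cube([90, 1547, 20]);
translate([1384, 292, 400]) cube([90, 1547, 20]);
translate([1498, 292, 400]) cube([90, 1547, 20]);
translate([1612, 292, 400]) cube([90, 1547, 20]);
translate([1726, 292, 400]) cube([90, 1547, 20]);
translate([1840, 292, 400]) cube([90, 1547, 20]);
translate([1954, 292, 400]) cube([90, 1547, 20]);
translate([2068, 292, 400]) cube([90, 1547, 20]);


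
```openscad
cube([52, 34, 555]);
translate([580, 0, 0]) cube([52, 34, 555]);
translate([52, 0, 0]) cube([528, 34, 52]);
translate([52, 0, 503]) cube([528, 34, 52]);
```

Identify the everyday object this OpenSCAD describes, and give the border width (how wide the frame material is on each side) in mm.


A picture frame. The border width is 52 mm.

Four thin pieces enclosing a rectangular opening — a picture frame. The two full-height stiles are 555 mm tall; the top rail sits at z = 503 and is 52 mm tall, so the border above the opening is 555 − 503 = 52 mm, matching the stile x-width.


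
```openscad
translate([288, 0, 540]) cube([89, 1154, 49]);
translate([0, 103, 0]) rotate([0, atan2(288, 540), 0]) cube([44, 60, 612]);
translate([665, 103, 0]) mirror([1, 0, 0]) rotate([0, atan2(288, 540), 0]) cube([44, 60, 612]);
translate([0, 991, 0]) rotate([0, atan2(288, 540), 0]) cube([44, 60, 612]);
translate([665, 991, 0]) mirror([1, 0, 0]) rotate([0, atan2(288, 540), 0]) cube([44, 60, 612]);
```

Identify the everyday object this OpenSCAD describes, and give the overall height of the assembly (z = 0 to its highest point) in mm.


A sawhorse. The overall height is 589 mm.

A beam across two mirrored pairs of raked legs — a sawhorse. The beam's underside is at z = 540 (matching the legs' vertical rise in atan2(288, 540)) and the beam is 49 mm tall, so its top is at 540 + 49 = 589 mm. The raked legs top out at the beam's underside, so that is the highest point.


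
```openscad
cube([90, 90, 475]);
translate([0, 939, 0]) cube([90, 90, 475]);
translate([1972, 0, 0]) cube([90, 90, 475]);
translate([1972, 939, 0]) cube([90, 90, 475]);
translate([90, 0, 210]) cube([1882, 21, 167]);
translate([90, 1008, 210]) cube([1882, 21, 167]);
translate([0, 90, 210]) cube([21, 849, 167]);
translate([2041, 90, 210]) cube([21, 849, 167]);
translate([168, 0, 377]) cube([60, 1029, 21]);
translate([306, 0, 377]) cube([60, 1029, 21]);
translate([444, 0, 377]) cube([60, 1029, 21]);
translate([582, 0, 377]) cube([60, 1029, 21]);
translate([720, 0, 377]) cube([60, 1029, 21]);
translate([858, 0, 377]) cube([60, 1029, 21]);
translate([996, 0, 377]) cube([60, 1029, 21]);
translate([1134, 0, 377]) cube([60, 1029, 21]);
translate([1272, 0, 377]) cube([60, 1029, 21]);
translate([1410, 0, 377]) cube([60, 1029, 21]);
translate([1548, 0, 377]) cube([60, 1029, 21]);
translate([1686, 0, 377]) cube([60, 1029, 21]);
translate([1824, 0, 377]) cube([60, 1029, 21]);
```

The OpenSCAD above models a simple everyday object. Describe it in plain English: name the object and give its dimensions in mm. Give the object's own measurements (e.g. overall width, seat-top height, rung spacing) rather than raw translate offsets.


A bed frame 2062 mm long (x) by 1029 mm wide (y). Four 90×90 mm corner posts, 475 mm tall, at the corners of the footprint. Four rails of 21 mm thickness and 167 mm height run between adjacent posts with their undersides at z = 210 mm, their outer faces flush with the outside of the frame (the two x-running rails run between the posts' inner faces; the two y-running rails run between the posts' inner faces). 13 slats, each 60 mm wide (x) and 21 mm thick, lie across the top of the two x-running rails, running the full 1029 mm width of the frame in y; along x they sit between the end posts with a 78 mm gap after the −x posts and between neighbouring slats, leaving 88 mm before the +x posts.


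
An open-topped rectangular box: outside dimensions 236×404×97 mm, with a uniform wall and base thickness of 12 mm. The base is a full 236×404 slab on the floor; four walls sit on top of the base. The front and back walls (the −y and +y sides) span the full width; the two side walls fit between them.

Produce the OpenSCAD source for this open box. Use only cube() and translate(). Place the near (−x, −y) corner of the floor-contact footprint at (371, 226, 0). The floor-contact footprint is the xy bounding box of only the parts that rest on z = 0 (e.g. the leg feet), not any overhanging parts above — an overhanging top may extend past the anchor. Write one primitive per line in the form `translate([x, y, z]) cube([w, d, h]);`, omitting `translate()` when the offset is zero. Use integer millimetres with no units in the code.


translate([371, 226, 0]) cube([236, 404, 12]);
translate([371, 226, 12]) cube([236, 12, 85]);
translate([371, 618, 12]) cube([236, 12, 85]);
translate([371, 238, 12]) cube([12, 380, 85]);
translate([595, 238, 12]) cube([12, 380, 85]);


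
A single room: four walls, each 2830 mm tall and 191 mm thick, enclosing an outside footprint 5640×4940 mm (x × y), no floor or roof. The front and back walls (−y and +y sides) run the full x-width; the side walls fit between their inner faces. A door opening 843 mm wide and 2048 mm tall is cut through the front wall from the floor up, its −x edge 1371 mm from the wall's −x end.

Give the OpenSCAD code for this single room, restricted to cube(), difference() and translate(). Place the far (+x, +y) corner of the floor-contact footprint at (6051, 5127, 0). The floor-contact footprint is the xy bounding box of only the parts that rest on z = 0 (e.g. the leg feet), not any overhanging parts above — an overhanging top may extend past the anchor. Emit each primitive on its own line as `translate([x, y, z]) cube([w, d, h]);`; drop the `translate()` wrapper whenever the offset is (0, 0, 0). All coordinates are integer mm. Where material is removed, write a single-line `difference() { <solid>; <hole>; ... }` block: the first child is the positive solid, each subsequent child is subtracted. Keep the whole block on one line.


difference() { translate([411, 187, 0]) cube([5640, 191, 2830]); translate([1782, 187, 0]) cube([843, 191, 2048]); }
translate([411, 4936, 0]) cube([5640, 191, 2830]);
translate([411, 378, 0]) cube([191, 4558, 2830]);
translate([5860, 378, 0]) cube([191, 4558, 2830]);


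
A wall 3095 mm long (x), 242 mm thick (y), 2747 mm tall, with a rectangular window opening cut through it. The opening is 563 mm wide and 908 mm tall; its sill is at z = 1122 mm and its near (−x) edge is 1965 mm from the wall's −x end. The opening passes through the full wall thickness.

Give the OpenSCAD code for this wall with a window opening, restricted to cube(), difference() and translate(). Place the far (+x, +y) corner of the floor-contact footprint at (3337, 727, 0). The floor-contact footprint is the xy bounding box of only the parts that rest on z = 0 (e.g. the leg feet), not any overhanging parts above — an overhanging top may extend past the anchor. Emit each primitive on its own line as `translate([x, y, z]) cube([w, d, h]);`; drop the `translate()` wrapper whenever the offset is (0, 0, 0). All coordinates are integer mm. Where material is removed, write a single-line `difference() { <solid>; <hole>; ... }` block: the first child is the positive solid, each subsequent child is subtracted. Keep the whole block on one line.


difference() { translate([242, 485, 0]) cube([3095, 242, 2747]); translate([2207, 485, 1122]) cube([563, 242, 908]); }


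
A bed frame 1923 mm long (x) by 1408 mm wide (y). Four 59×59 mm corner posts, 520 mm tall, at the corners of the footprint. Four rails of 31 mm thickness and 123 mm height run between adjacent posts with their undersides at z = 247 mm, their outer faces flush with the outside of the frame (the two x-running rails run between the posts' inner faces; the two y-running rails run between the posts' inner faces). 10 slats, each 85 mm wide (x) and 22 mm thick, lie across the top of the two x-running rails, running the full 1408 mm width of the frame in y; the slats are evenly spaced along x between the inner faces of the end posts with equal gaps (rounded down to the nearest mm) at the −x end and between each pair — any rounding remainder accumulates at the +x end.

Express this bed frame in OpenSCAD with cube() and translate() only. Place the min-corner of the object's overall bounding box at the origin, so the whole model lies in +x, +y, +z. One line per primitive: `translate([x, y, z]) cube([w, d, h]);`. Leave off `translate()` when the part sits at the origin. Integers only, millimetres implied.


cube([59, 59, 520]);
translate([0, 1349, 0]) cube([59, 59, 520]);
translate([1864, 0, 0]) cube([59, 59, 520]);
translate([1864, 1349, 0]) cube([59, 59, 520]);
translate([59, 0, 247]) cube([1805, 31, 123]);
translate([59, 1377, 247]) cube([1805, 31, 123]);
translate([0, 59, 247]) cube([31, 1290, 123]);
translate([1892, 59, 247]) cube([31, 1290, 123]);
translate([145, 0, 370]) cube([85, 1408, 22]);
translate([316, 0, 370]) cube([85, 1408, 22]);
translate([487, 0, 370]) cube([85, 1408, 22]);
translate([658, 0, 370]) cube([85, 1408, 22]);
translate([829, 0, 370]) cube([85, 1408, 22]);
translate([1000, 0, 370]) cube([85, 1408, 22]);
translate([1171, 0, 370]) cube([85, 1408, 22]);
translate([1342, 0, 370]) cube([85, 1408, 22]);
translate([1513, 0, 370]) cube([85, 1408, 22]);
translate([1684, 0, 370]) cube([85, 1408, 22]);
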